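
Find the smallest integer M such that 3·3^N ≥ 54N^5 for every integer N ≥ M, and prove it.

At N = 14: 14348907 < 29042496, so the inequality fails and M ≥ 15. We prove 3·3^N ≥ 54N^5 for all N ≥ 15.
When N = 15: 3·3^N = 43046721 and 54N^5 = 41006250, so 43046721 ≥ 41006250.
Suppose the result is true for N = r, so 3·3^r ≥ 54r^5.
Then 3·3^(r + 1) = 3·(3·3^r) ≥ 3·(54r^5).
Also, for r ≥ 15 we have 3·(54r^5) ≥ 54(r+1)^5, since 3 ≥ (1 + 1/r)^5 for all r ≥ 15.
Combining, 3·3^(r + 1) ≥ 54(r+1)^5.
This completes the induction.
Hence the smallest such M is 15.

M = 15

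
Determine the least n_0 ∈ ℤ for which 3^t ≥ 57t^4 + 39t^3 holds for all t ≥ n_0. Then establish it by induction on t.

At t = 13: 1594323 < 1713660, so the inequality fails and n_0 ≥ 14. We prove 3^t ≥ 57t^4 + 39t^3 for all t ≥ 14.
For the base case t = 14: 3^t = 4782969 and 57t^4 + 39t^3 = 2296728, so 4782969 ≥ 2296728.
Inductive step: assume the claim holds for t = j, so 3^j ≥ 57j^4 + 39j^3.
Then 3^(j + 1) = 3·(3^j) ≥ 3·(57j^4 + 39j^3).
Also, for j ≥ 14 we have 3·(57j^4 + 39j^3) ≥ 57(j+1)^4 + 39(j+1)^3, since 3·(57j^4 + 39j^3) − (57(j+1)^4 + 39(j+1)^3) = 114j^4 - 150j^3 - 459j^2 - 345j - 96, which is nonnegative for all j ≥ 14.
Combining, 3^(j + 1) ≥ 57(j+1)^4 + 39(j+1)^3.
By induction, the statement is established for all t ≥ 14.
Hence the smallest such n_0 is 14.

n_0 = 14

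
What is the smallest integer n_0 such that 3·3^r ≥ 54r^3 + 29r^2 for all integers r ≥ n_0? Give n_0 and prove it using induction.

n_0 = 9

At r = 8: 19683 < 29504, so the inequality fails and n_0 ≥ 9. We prove 3·3^r ≥ 54r^3 + 29r^2 for all r ≥ 9.
For the base case r = 9: 3·3^r = 59049 and 54r^3 + 29r^2 = 41715, so 59049 ≥ 41715.
Inductive step: assume the claim holds for r = j, so 3·3^j ≥ 54j^3 + 29j^2.
Then 3·3^(j + 1) = 3·(3·3^j) ≥ 3·(54j^3 + 29j^2).
Also, for j ≥ 9 we have 3·(54j^3 + 29j^2) ≥ 54(j+1)^3 + 29(j+1)^2, since 3·(54j^3 + 29j^2) − (54(j+1)^3 + 29(j+1)^2) = 108j^3 - 104j^2 - 220j - 83, which is nonnegative for all j ≥ 9.
Combining, 3·3^(j + 1) ≥ 54(j+1)^3 + 29(j+1)^2.
By the principle of mathematical induction, the result holds for all r ≥ 9.
Hence the smallest such n_0 is 9.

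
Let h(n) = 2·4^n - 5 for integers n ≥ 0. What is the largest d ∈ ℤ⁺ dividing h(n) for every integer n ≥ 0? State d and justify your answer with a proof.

Computing the first values: h(0) = -3 and h(1) = 3; gcd(-3, 3) = 3, so d ≤ 3.
We prove 3 | 2·4^n - 5 for all n ≥ 0 by induction on n.
For the base case n = 0: h(0) = -3 = 3·(-1), so 3 | h(0).
Suppose the result is true for n = p, i.e. 3 | h(p). Then
h(p+1) = 2·4^(p+1) - 5 = 4·(2·4^p - 5) + 15 = 4·h(p) + 15. The first term is divisible by 3 by the inductive hypothesis, and 15 is divisible by 3. Hence 3 | h(p+1).
By induction, the statement is established for all n ≥ 0.
Therefore the largest such d is 3.

d = 3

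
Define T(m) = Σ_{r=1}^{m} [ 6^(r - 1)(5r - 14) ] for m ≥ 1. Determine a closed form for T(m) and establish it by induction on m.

We claim T(m) = 6^m(m - 3) + 3 for all m ≥ 1.
Base case (m = 1): T(1) = -9, and the closed form gives -9. They agree.
Suppose the result is true for m = r, so T(r) = 6^r(r - 3) + 3.
Then T(r+1) = T(r) + (6^r(5r - 9)) = (6^r(r - 3) + 3) + (6^r(5r - 9)).
Simplifying, T(r+1) = 6·6^r·r - 12·6^r + 3 = 6^(r+1)((r+1) - 3) + 3,
which is the closed form with m = r+1.
By induction, the statement is established for all m ≥ 1.

T(m) = 6^m(m - 3) + 3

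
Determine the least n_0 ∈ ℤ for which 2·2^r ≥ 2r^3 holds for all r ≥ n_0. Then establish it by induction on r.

n_0 = 10

At r = 9: 1024 < 1458, so the inequality fails and n_0 ≥ 10. We prove 2·2^r ≥ 2r^3 for all r ≥ 10.
For the base case r = 10: 2·2^r = 2048 and 2r^3 = 2000, so 2048 ≥ 2000.
Inductive step: suppose the statement holds for some m ≥ 10, so 2·2^m ≥ 2m^3.
Then 2·2^(m + 1) = 2·(2·2^m) ≥ 2·(2m^3).
Also, for m ≥ 10 we have 2·(2m^3) ≥ 2(m+1)^3, since 2 ≥ (1 + 1/m)^3 for all m ≥ 10.
Combining, 2·2^(m + 1) ≥ 2(m+1)^3.
Hence, by induction on r, the claim holds for every r ≥ 10.
Hence the smallest such n_0 is 10.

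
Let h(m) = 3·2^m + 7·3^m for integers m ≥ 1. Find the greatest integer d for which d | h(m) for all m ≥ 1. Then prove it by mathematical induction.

Computing the first values: h(1) = 27 and h(2) = 75; gcd(27, 75) = 3, so d ≤ 3.
We prove 3 | 3·2^m + 7·3^m for all m ≥ 1 by induction on m.
When m = 1: h(1) = 27 = 3·(9), so 3 | h(1).
Inductive step: suppose the statement holds for some r ≥ 1, i.e. 3 | h(r). Then
h(r+1) − 3·h(r) = (3·2^(r+1) + 7·3^(r+1)) − 3·(3·2^r + 7·3^r) = (3)·2^r·(2 − 3) = (-3)·2^r. Since 3 | h(r) by the inductive hypothesis, 3 | 3·h(r); and 3 | -3 since -3 = 3·-1. Therefore 3 | h(r+1).
By induction, the statement is established for all m ≥ 1.
Therefore the largest such d is 3.

d = 3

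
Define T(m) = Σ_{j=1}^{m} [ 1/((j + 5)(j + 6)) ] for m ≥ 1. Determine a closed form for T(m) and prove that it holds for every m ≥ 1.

We claim T(m) = m/(6(m + 6)) for all m ≥ 1.
For the base case m = 1: T(1) = 1/42, and the closed form gives 1/42. They agree.
Inductive step: suppose the statement holds for some j ≥ 1, so T(j) = j/(6(j + 6)).
Then T(j+1) = T(j) + (1/((j + 6)(j + 7))) = (j/(6(j + 6))) + (1/((j + 6)(j + 7))).
Simplifying, T(j+1) = (j + 1)/(6(j + 7)) = (j+1)/(6((j+1) + 6)),
which is the closed form with m = j+1.
This completes the induction.

T(m) = m/(6(m + 6))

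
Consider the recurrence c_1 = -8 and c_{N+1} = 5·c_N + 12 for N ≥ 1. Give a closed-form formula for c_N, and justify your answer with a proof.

Computing the first terms: c_1 = -8, c_2 = -28, c_3 = -128. This suggests c_N = -5^N - 3.
Base case (N = 1): the formula gives -8 = -8 = c_1.
Suppose the result is true for N = j, so c_j = -5^j - 3.
Then c_{j+1} = 5·c_j + 12 = 5·(-5^j - 3) + 12 = -5^(j + 1) - 3,
which is the claimed formula at N = j+1.
By the principle of mathematical induction, the result holds for all N ≥ 1.

c_N = -5^N - 3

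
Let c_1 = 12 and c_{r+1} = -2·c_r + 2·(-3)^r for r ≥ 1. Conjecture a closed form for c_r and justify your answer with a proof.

Computing the first terms: c_1 = 12, c_2 = -30, c_3 = 78. This suggests c_r = -3(-2)^r - 2(-3)^r.
When r = 1: the formula gives 12 = 12 = c_1.
Suppose the result is true for r = k, so c_k = -3(-2)^k - 2(-3)^k.
Then c_{k+1} = -2·c_k + 2·(-3)^k = -2·(-3(-2)^k - 2(-3)^k) + 2·(-3)^k = -3(-2)^(k + 1) - 2(-3)^(k + 1),
which is the claimed formula at r = k+1.
This completes the induction.

c_r = -3(-2)^r - 2(-3)^r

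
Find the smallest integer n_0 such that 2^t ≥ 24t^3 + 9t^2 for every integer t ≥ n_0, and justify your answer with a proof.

At t = 16: 65536 < 100608, so the inequality fails and n_0 ≥ 17. We prove 2^t ≥ 24t^3 + 9t^2 for all t ≥ 17.
When t = 17: 2^t = 131072 and 24t^3 + 9t^2 = 120513, so 131072 ≥ 120513.
For the inductive step, assume it holds for an arbitrary m ≥ 17, so 2^m ≥ 24m^3 + 9m^2.
Then 2^(m + 1) = 2·(2^m) ≥ 2·(24m^3 + 9m^2).
Also, for m ≥ 17 we have 2·(24m^3 + 9m^2) ≥ 24(m+1)^3 + 9(m+1)^2, since 2·(24m^3 + 9m^2) − (24(m+1)^3 + 9(m+1)^2) = 24m^3 - 63m^2 - 90m - 33, which is nonnegative for all m ≥ 17.
Combining, 2^(m + 1) ≥ 24(m+1)^3 + 9(m+1)^2.
By induction, the statement is established for all t ≥ 17.
Hence the smallest such n_0 is 17.

n_0 = 17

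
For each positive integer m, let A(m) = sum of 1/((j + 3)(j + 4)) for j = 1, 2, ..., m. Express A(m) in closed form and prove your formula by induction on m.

We claim A(m) = m/(4(m + 4)) for all m ≥ 1.
Base case (m = 1): A(1) = 1/20, and the closed form gives 1/20. They agree.
Inductive step: suppose the statement holds for some j ≥ 1, so A(j) = j/(4(j + 4)).
Then A(j+1) = A(j) + (1/((j + 4)(j + 5))) = (j/(4(j + 4))) + (1/((j + 4)(j + 5))).
Simplifying, A(j+1) = (j + 1)/(4(j + 5)) = (j+1)/(4((j+1) + 4)),
which is the closed form with m = j+1.
By induction, the statement is established for all m ≥ 1.

A(m) = m/(4(m + 4))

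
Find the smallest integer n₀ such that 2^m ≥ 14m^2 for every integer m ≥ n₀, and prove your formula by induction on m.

At m = 10: 1024 < 1400, so the inequality fails and n₀ ≥ 11. We prove 2^m ≥ 14m^2 for all m ≥ 11.
Base case (m = 11): 2^m = 2048 and 14m^2 = 1694, so 2048 ≥ 1694.
For the inductive step, assume it holds for an arbitrary i ≥ 11, so 2^i ≥ 14i^2.
Then 2^(i + 1) = 2·(2^i) ≥ 2·(14i^2).
Also, for i ≥ 11 we have 2·(14i^2) ≥ 14(i+1)^2, since 2 ≥ (1 + 1/i)^2 for all i ≥ 11.
Combining, 2^(i + 1) ≥ 14(i+1)^2.
By the principle of mathematical induction, the result holds for all m ≥ 11.
Hence the smallest such n₀ is 11.

n₀ = 11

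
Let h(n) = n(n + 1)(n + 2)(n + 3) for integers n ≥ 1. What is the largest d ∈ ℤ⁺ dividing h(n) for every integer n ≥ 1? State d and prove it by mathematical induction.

Computing the first values: h(1) = 24 and h(2) = 120; gcd(24, 120) = 24, so d ≤ 24.
We prove 24 | n(n + 1)(n + 2)(n + 3) for all n ≥ 1 by induction on n.
Base case (n = 1): h(1) = 24 = 24·(1), so 24 | h(1).
Suppose the result is true for n = j, i.e. 24 | h(j). Then
h(j+1) − h(j) = (j+1)·(j+2)·(j+3)·(j+4) − j·(j+1)·(j+2)·(j+3) = (j+1)·(j+2)·(j+3)·[(j+4) − j] = 4·(j+1)·(j+2)·(j+3). The product of 3 consecutive integers is divisible by (3)! = 6, so h(j+1) − h(j) is divisible by 4·6 = 24. By the inductive hypothesis 24 | h(j), hence 24 | h(j+1).
Hence, by induction on n, the claim holds for every n ≥ 1.
Therefore the largest such d is 24.

d = 24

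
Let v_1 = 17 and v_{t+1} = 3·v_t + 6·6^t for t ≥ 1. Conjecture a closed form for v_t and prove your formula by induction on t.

v_t = 5·3^(t - 1) + 2·6^t

Computing the first terms: v_1 = 17, v_2 = 87, v_3 = 477. This suggests v_t = 5·3^(t - 1) + 2·6^t.
When t = 1: the formula gives 17 = 17 = v_1.
Inductive step: suppose the statement holds for some i ≥ 1, so v_i = 5·3^(i - 1) + 2·6^i.
Then v_{i+1} = 3·v_i + 6·6^i = 3·(5·3^(i - 1) + 2·6^i) + 6·6^i = 5·3^i + 2·6^(i + 1) = 5·3^((i+1) - 1) + 2·6^(i+1),
which is the claimed formula at t = i+1.
By induction, the statement is established for all t ≥ 1.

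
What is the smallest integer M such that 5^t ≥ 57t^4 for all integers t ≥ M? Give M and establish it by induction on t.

M = 8

At t = 7: 78125 < 136857, so the inequality fails and M ≥ 8. We prove 5^t ≥ 57t^4 for all t ≥ 8.
Base case (t = 8): 5^t = 390625 and 57t^4 = 233472, so 390625 ≥ 233472.
Inductive step: assume the claim holds for t = m, so 5^m ≥ 57m^4.
Then 5^(m + 1) = 5·(5^m) ≥ 5·(57m^4).
Also, for m ≥ 8 we have 5·(57m^4) ≥ 57(m+1)^4, since 5 ≥ (1 + 1/m)^4 for all m ≥ 8.
Combining, 5^(m + 1) ≥ 57(m+1)^4.
By induction, the statement is established for all t ≥ 8.
Hence the smallest such M is 8.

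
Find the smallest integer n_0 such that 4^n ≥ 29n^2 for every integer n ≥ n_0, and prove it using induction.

At n = 4: 256 < 464, so the inequality fails and n_0 ≥ 5. We prove 4^n ≥ 29n^2 for all n ≥ 5.
Base case (n = 5): 4^n = 1024 and 29n^2 = 725, so 1024 ≥ 725.
Inductive step: assume the claim holds for n = r, so 4^r ≥ 29r^2.
Then 4^(r + 1) = 4·(4^r) ≥ 4·(29r^2).
Also, for r ≥ 5 we have 4·(29r^2) ≥ 29(r+1)^2, since 4 ≥ (1 + 1/r)^2 for all r ≥ 5.
Combining, 4^(r + 1) ≥ 29(r+1)^2.
Hence, by induction on n, the claim holds for every n ≥ 5.
Hence the smallest such n_0 is 5.

n_0 = 5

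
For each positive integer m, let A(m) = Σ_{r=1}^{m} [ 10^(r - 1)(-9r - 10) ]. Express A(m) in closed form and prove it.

We claim A(m) = -10^m(m + 1) + 1 for all m ≥ 1.
For the base case m = 1: A(1) = -19, and the closed form gives -19. They agree.
Inductive step: assume the claim holds for m = r, so A(r) = -10^r(r + 1) + 1.
Then A(r+1) = A(r) + (10^r(-9r - 19)) = (-10^r(r + 1) + 1) + (10^r(-9r - 19)).
Simplifying, A(r+1) = -10·10^r·r - 20·10^r + 1 = -10^(r+1)((r+1) + 1) + 1,
which is the closed form with m = r+1.
Hence, by induction on m, the claim holds for every m ≥ 1.

A(m) = -10^m(m + 1) + 1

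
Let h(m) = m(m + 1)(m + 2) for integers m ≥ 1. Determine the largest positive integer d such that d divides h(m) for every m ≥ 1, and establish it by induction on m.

Computing the first values: h(1) = 6 and h(2) = 24; gcd(6, 24) = 6, so d ≤ 6.
We prove 6 | m(m + 1)(m + 2) for all m ≥ 1 by induction on m.
Base step (m = 1): h(1) = 6 = 6·(1), so 6 | h(1).
Inductive step: suppose the statement holds for some k ≥ 1, i.e. 6 | h(k). Then
h(k+1) − h(k) = (k+1)·(k+2)·(k+3) − k·(k+1)·(k+2) = (k+1)·(k+2)·[(k+3) − k] = 3·(k+1)·(k+2). The product of 2 consecutive integers is divisible by (2)! = 2, so h(k+1) − h(k) is divisible by 3·2 = 6. By the inductive hypothesis 6 | h(k), hence 6 | h(k+1).
By induction, the statement is established for all m ≥ 1.
Therefore the largest such d is 6.

d = 6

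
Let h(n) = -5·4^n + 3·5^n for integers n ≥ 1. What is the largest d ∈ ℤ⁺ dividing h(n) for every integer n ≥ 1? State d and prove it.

d = 5

Computing the first values: h(1) = -5 and h(2) = -5; gcd(-5, -5) = 5, so d ≤ 5.
We prove 5 | -5·4^n + 3·5^n for all n ≥ 1 by induction on n.
For the base case n = 1: h(1) = -5 = 5·(-1), so 5 | h(1).
For the inductive step, assume it holds for an arbitrary r ≥ 1, i.e. 5 | h(r). Then
h(r+1) − 5·h(r) = (-5·4^(r+1) + 3·5^(r+1)) − 5·(-5·4^r + 3·5^r) = (-5)·4^r·(4 − 5) = (5)·4^r. Since 5 | h(r) by the inductive hypothesis, 5 | 5·h(r); and 5 | 5 since 5 = 5·1. Therefore 5 | h(r+1).
By the principle of mathematical induction, the result holds for all n ≥ 1.
Therefore the largest such d is 5.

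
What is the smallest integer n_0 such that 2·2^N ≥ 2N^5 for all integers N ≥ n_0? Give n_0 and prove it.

n_0 = 23

At N = 22: 8388608 < 10307264, so the inequality fails and n_0 ≥ 23. We prove 2·2^N ≥ 2N^5 for all N ≥ 23.
Base step (N = 23): 2·2^N = 16777216 and 2N^5 = 12872686, so 16777216 ≥ 12872686.
Suppose the result is true for N = k, so 2·2^k ≥ 2k^5.
Then 2·2^(k + 1) = 2·(2·2^k) ≥ 2·(2k^5).
Also, for k ≥ 23 we have 2·(2k^5) ≥ 2(k+1)^5, since 2 ≥ (1 + 1/k)^5 for all k ≥ 23.
Combining, 2·2^(k + 1) ≥ 2(k+1)^5.
This completes the induction.
Hence the smallest such n_0 is 23.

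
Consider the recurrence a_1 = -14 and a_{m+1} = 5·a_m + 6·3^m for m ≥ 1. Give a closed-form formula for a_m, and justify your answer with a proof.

Computing the first terms: a_1 = -14, a_2 = -52, a_3 = -206. This suggests a_m = -3^(m + 1) - 5^m.
When m = 1: the formula gives -14 = -14 = a_1.
Inductive step: assume the claim holds for m = j, so a_j = -3^(j + 1) - 5^j.
Then a_{j+1} = 5·a_j + 6·3^j = 5·(-3^(j + 1) - 5^j) + 6·3^j = -3^(j + 2) - 5^(j + 1) = -3^((j+1) + 1) - 5^(j+1),
which is the claimed formula at m = j+1.
Hence, by induction on m, the claim holds for every m ≥ 1.

a_m = -3^(m + 1) - 5^m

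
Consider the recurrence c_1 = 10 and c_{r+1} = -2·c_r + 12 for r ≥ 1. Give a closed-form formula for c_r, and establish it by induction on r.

Computing the first terms: c_1 = 10, c_2 = -8, c_3 = 28. This suggests c_r = -3(-2)^r + 4.
When r = 1: the formula gives 10 = 10 = c_1.
Inductive step: assume the claim holds for r = i, so c_i = -3(-2)^i + 4.
Then c_{i+1} = -2·c_i + 12 = -2·(-3(-2)^i + 4) + 12 = -3(-2)^(i + 1) + 4,
which is the claimed formula at r = i+1.
By the principle of mathematical induction, the result holds for all r ≥ 1.

c_r = -3(-2)^r + 4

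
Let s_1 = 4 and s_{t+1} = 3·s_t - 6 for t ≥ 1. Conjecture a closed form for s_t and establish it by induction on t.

s_t = 3^(t - 1) + 3

Computing the first terms: s_1 = 4, s_2 = 6, s_3 = 12. This suggests s_t = 3^(t - 1) + 3.
Base case (t = 1): the formula gives 4 = 4 = s_1.
Suppose the result is true for t = p, so s_p = 3^(p - 1) + 3.
Then s_{p+1} = 3·s_p - 6 = 3·(3^(p - 1) + 3) - 6 = 3^p + 3 = 3^((p+1) - 1) + 3,
which is the claimed formula at t = p+1.
By induction, the statement is established for all t ≥ 1.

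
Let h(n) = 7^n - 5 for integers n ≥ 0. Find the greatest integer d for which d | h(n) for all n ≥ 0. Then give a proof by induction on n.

d = 2

Computing the first values: h(0) = -4 and h(1) = 2; gcd(-4, 2) = 2, so d ≤ 2.
We prove 2 | 7^n - 5 for all n ≥ 0 by induction on n.
Base step (n = 0): h(0) = -4 = 2·(-2), so 2 | h(0).
Inductive step: assume the claim holds for n = k, i.e. 2 | h(k). Then
h(k+1) = 7^(k+1) - 5 = 7·(7^k - 5) + 30 = 7·h(k) + 30. The first term is divisible by 2 by the inductive hypothesis, and 30 is divisible by 2. Hence 2 | h(k+1).
By the principle of mathematical induction, the result holds for all n ≥ 0.
Therefore the largest such d is 2.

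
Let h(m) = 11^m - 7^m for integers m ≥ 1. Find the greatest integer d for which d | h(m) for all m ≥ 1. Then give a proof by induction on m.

d = 4

Computing the first values: h(1) = 4 and h(2) = 72; gcd(4, 72) = 4, so d ≤ 4.
We prove 4 | 11^m - 7^m for all m ≥ 1 by induction on m.
When m = 1: h(1) = 4 = 4·(1), so 4 | h(1).
Suppose the result is true for m = r, i.e. 4 | h(r). Then
11^{r+1} − 7^{r+1} = 11·11^r − 7·7^r = 11·(11^r − 7^r) + (4)·7^r. The first term is divisible by 4 by the inductive hypothesis, and the second term (4)·7^r is divisible by 4 since 4 | 4. Hence 4 | h(r+1).
By induction, the statement is established for all m ≥ 1.
Therefore the largest such d is 4.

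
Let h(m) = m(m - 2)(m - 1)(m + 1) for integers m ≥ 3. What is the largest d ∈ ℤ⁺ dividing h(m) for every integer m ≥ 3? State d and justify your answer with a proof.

d = 24

Computing the first values: h(3) = 24 and h(4) = 120; gcd(24, 120) = 24, so d ≤ 24.
We prove 24 | m(m - 2)(m - 1)(m + 1) for all m ≥ 3 by induction on m.
Base case (m = 3): h(3) = 24 = 24·(1), so 24 | h(3).
Inductive step: suppose the statement holds for some p ≥ 3, i.e. 24 | h(p). Then
h(p+1) − h(p) = (p-1)·p·(p+1)·(p+2) − (p-2)·(p-1)·p·(p+1) = (p-1)·p·(p+1)·[(p+2) − (p-2)] = 4·(p-1)·p·(p+1). The product of 3 consecutive integers is divisible by (3)! = 6, so h(p+1) − h(p) is divisible by 4·6 = 24. By the inductive hypothesis 24 | h(p), hence 24 | h(p+1).
By the principle of mathematical induction, the result holds for all m ≥ 3.
Therefore the largest such d is 24.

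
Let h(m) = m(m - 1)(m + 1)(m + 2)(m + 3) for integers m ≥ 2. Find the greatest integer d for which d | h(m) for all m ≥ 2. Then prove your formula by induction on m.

d = 120

Computing the first values: h(2) = 120 and h(3) = 720; gcd(120, 720) = 120, so d ≤ 120.
We prove 120 | m(m - 1)(m + 1)(m + 2)(m + 3) for all m ≥ 2 by induction on m.
For the base case m = 2: h(2) = 120 = 120·(1), so 120 | h(2).
For the inductive step, assume it holds for an arbitrary p ≥ 2, i.e. 120 | h(p). Then
h(p+1) − h(p) = p·(p+1)·(p+2)·(p+3)·(p+4) − (p-1)·p·(p+1)·(p+2)·(p+3) = p·(p+1)·(p+2)·(p+3)·[(p+4) − (p-1)] = 5·p·(p+1)·(p+2)·(p+3). The product of 4 consecutive integers is divisible by (4)! = 24, so h(p+1) − h(p) is divisible by 5·24 = 120. By the inductive hypothesis 120 | h(p), hence 120 | h(p+1).
By the principle of mathematical induction, the result holds for all m ≥ 2.
Therefore the largest such d is 120.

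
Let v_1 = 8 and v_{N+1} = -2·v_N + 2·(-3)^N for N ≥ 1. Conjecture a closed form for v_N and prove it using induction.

Computing the first terms: v_1 = 8, v_2 = -22, v_3 = 62. This suggests v_N = -(-2)^N - 2(-3)^N.
For the base case N = 1: the formula gives 8 = 8 = v_1.
Suppose the result is true for N = p, so v_p = -(-2)^p - 2(-3)^p.
Then v_{p+1} = -2·v_p + 2·(-3)^p = -2·(-(-2)^p - 2(-3)^p) + 2·(-3)^p = -(-2)^(p + 1) - 2(-3)^(p + 1),
which is the claimed formula at N = p+1.
By induction, the statement is established for all N ≥ 1.

v_N = -(-2)^N - 2(-3)^N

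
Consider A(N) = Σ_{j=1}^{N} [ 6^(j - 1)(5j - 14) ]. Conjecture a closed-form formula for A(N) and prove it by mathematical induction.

We claim A(N) = 6^N(N - 3) + 3 for all N ≥ 1.
For the base case N = 1: A(1) = -9, and the closed form gives -9. They agree.
For the inductive step, assume it holds for an arbitrary j ≥ 1, so A(j) = 6^j(j - 3) + 3.
Then A(j+1) = A(j) + (6^j(5j - 9)) = (6^j(j - 3) + 3) + (6^j(5j - 9)).
Simplifying, A(j+1) = 6·6^j·j - 12·6^j + 3 = 6^(j+1)((j+1) - 3) + 3,
which is the closed form with N = j+1.
Hence, by induction on N, the claim holds for every N ≥ 1.

A(N) = 6^N(N - 3) + 3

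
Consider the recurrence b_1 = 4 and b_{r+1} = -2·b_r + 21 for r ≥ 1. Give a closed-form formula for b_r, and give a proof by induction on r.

b_r = -3(-2)^(r - 1) + 7

Computing the first terms: b_1 = 4, b_2 = 13, b_3 = -5. This suggests b_r = -3(-2)^(r - 1) + 7.
Base step (r = 1): the formula gives 4 = 4 = b_1.
Inductive step: assume the claim holds for r = p, so b_p = -3(-2)^(p - 1) + 7.
Then b_{p+1} = -2·b_p + 21 = -2·(-3(-2)^(p - 1) + 7) + 21 = -3(-2)^p + 7 = -3(-2)^((p+1) - 1) + 7,
which is the claimed formula at r = p+1.
Hence, by induction on r, the claim holds for every r ≥ 1.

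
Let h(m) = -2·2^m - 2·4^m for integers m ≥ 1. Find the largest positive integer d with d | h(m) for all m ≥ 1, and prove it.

d = 4

Computing the first values: h(1) = -12 and h(2) = -40; gcd(-12, -40) = 4, so d ≤ 4.
We prove 4 | -2·2^m - 2·4^m for all m ≥ 1 by induction on m.
Base case (m = 1): h(1) = -12 = 4·(-3), so 4 | h(1).
Inductive step: assume the claim holds for m = i, i.e. 4 | h(i). Then
h(i+1) − 4·h(i) = (-2·2^(i+1) - 2·4^(i+1)) − 4·(-2·2^i - 2·4^i) = (-2)·2^i·(2 − 4) = (4)·2^i. Since 4 | h(i) by the inductive hypothesis, 4 | 4·h(i); and 4 | 4 since 4 = 4·1. Therefore 4 | h(i+1).
This completes the induction.
Therefore the largest such d is 4.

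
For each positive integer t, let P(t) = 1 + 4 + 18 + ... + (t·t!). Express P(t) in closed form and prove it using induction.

We claim P(t) = (t + 1)! - 1 for all t ≥ 1.
Base step (t = 1): P(1) = 1, and the closed form gives 1. They agree.
Suppose the result is true for t = j, so P(j) = (j + 1)! - 1.
Then P(j+1) = P(j) + ((j + 1)(j + 1)!) = ((j + 1)! - 1) + ((j + 1)(j + 1)!).
Simplifying, P(j+1) = ((j+1) + 1)! - 1,
which is the closed form with t = j+1.
Hence, by induction on t, the claim holds for every t ≥ 1.

P(t) = (t + 1)! - 1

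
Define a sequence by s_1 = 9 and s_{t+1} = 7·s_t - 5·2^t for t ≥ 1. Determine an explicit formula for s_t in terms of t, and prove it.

Computing the first terms: s_1 = 9, s_2 = 53, s_3 = 351. This suggests s_t = 2^t + 7^t.
Base case (t = 1): the formula gives 9 = 9 = s_1.
Inductive step: assume the claim holds for t = i, so s_i = 2^i + 7^i.
Then s_{i+1} = 7·s_i - 5·2^i = 7·(2^i + 7^i) - 5·2^i = 2^(i + 1) + 7^(i + 1),
which is the claimed formula at t = i+1.
Hence, by induction on t, the claim holds for every t ≥ 1.

s_t = 2^t + 7^t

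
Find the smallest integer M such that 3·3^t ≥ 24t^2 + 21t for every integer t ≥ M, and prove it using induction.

M = 5

At t = 4: 243 < 468, so the inequality fails and M ≥ 5. We prove 3·3^t ≥ 24t^2 + 21t for all t ≥ 5.
Base case (t = 5): 3·3^t = 729 and 24t^2 + 21t = 705, so 729 ≥ 705.
Inductive step: assume the claim holds for t = i, so 3·3^i ≥ 24i^2 + 21i.
Then 3·3^(i + 1) = 3·(3·3^i) ≥ 3·(24i^2 + 21i).
Also, for i ≥ 5 we have 3·(24i^2 + 21i) ≥ 24(i+1)^2 + 21(i+1), since 3·(24i^2 + 21i) − (24(i+1)^2 + 21(i+1)) = 48i^2 - 6i - 45, which is nonnegative for all i ≥ 5.
Combining, 3·3^(i + 1) ≥ 24(i+1)^2 + 21(i+1).
By induction, the statement is established for all t ≥ 5.
Hence the smallest such M is 5.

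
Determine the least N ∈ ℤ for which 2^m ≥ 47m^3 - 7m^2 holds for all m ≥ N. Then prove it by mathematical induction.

At m = 18: 262144 < 271836, so the inequality fails and N ≥ 19. We prove 2^m ≥ 47m^3 - 7m^2 for all m ≥ 19.
When m = 19: 2^m = 524288 and 47m^3 - 7m^2 = 319846, so 524288 ≥ 319846.
Inductive step: assume the claim holds for m = j, so 2^j ≥ 47j^3 - 7j^2.
Then 2^(j + 1) = 2·(2^j) ≥ 2·(47j^3 - 7j^2).
Also, for j ≥ 19 we have 2·(47j^3 - 7j^2) ≥ 47(j+1)^3 - 7(j+1)^2, since 2·(47j^3 - 7j^2) − (47(j+1)^3 - 7(j+1)^2) = 47j^3 - 148j^2 - 127j - 40, which is nonnegative for all j ≥ 19.
Combining, 2^(j + 1) ≥ 47(j+1)^3 - 7(j+1)^2.
Hence, by induction on m, the claim holds for every m ≥ 19.
Hence the smallest such N is 19.

N = 19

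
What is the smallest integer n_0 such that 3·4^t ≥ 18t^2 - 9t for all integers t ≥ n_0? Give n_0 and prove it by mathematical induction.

n_0 = 3

At t = 2: 48 < 54, so the inequality fails and n_0 ≥ 3. We prove 3·4^t ≥ 18t^2 - 9t for all t ≥ 3.
When t = 3: 3·4^t = 192 and 18t^2 - 9t = 135, so 192 ≥ 135.
For the inductive step, assume it holds for an arbitrary i ≥ 3, so 3·4^i ≥ 18i^2 - 9i.
Then 3·4^(i + 1) = 4·(3·4^i) ≥ 4·(18i^2 - 9i).
Also, for i ≥ 3 we have 4·(18i^2 - 9i) ≥ 18(i+1)^2 - 9(i+1), since 4·(18i^2 - 9i) − (18(i+1)^2 - 9(i+1)) = 54i^2 - 63i - 9, which is nonnegative for all i ≥ 3.
Combining, 3·4^(i + 1) ≥ 18(i+1)^2 - 9(i+1).
Hence, by induction on t, the claim holds for every t ≥ 3.
Hence the smallest such n_0 is 3.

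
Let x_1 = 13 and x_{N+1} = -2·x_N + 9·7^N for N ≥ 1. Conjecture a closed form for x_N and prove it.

x_N = -3(-2)^N + 7^N

Computing the first terms: x_1 = 13, x_2 = 37, x_3 = 367. This suggests x_N = -3(-2)^N + 7^N.
Base case (N = 1): the formula gives 13 = 13 = x_1.
Suppose the result is true for N = j, so x_j = -3(-2)^j + 7^j.
Then x_{j+1} = -2·x_j + 9·7^j = -2·(-3(-2)^j + 7^j) + 9·7^j = -3(-2)^(j + 1) + 7^(j + 1),
which is the claimed formula at N = j+1.
Hence, by induction on N, the claim holds for every N ≥ 1.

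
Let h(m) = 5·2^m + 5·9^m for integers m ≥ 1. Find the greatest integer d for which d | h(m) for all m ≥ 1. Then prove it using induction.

d = 5

Computing the first values: h(1) = 55 and h(2) = 425; gcd(55, 425) = 5, so d ≤ 5.
We prove 5 | 5·2^m + 5·9^m for all m ≥ 1 by induction on m.
Base step (m = 1): h(1) = 55 = 5·(11), so 5 | h(1).
For the inductive step, assume it holds for an arbitrary j ≥ 1, i.e. 5 | h(j). Then
h(j+1) − 9·h(j) = (5·2^(j+1) + 5·9^(j+1)) − 9·(5·2^j + 5·9^j) = (5)·2^j·(2 − 9) = (-35)·2^j. Since 5 | h(j) by the inductive hypothesis, 5 | 9·h(j); and 5 | -35 since -35 = 5·-7. Therefore 5 | h(j+1).
By the principle of mathematical induction, the result holds for all m ≥ 1.
Therefore the largest such d is 5.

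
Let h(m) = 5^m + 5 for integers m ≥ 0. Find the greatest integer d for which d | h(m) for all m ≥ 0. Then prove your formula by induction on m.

d = 2

Computing the first values: h(0) = 6 and h(1) = 10; gcd(6, 10) = 2, so d ≤ 2.
We prove 2 | 5^m + 5 for all m ≥ 0 by induction on m.
Base step (m = 0): h(0) = 6 = 2·(3), so 2 | h(0).
For the inductive step, assume it holds for an arbitrary p ≥ 0, i.e. 2 | h(p). Then
h(p+1) = 5^(p+1) + 5 = 5·(5^p + 5) - 20 = 5·h(p) - 20. The first term is divisible by 2 by the inductive hypothesis, and -20 is divisible by 2. Hence 2 | h(p+1).
By induction, the statement is established for all m ≥ 0.
Therefore the largest such d is 2.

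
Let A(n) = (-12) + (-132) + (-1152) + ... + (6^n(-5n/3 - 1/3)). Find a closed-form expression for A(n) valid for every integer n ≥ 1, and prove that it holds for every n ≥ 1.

A(n) = -2·6^n·n

We claim A(n) = -2·6^n·n for all n ≥ 1.
Base case (n = 1): A(1) = -12, and the closed form gives -12. They agree.
Inductive step: assume the claim holds for n = m, so A(m) = -2·6^m·m.
Then A(m+1) = A(m) + (6^m(-10m - 12)) = (-2·6^m·m) + (6^m(-10m - 12)).
Simplifying, A(m+1) = 12·6^m(-m - 1) = -2·6^(m+1)·(m+1),
which is the closed form with n = m+1.
Hence, by induction on n, the claim holds for every n ≥ 1.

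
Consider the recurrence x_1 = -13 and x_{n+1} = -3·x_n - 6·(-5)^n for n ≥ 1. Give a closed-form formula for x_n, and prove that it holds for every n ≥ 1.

Computing the first terms: x_1 = -13, x_2 = 69, x_3 = -357. This suggests x_n = 2(-3)^(n - 1) + 3(-5)^n.
Base step (n = 1): the formula gives -13 = -13 = x_1.
For the inductive step, assume it holds for an arbitrary i ≥ 1, so x_i = 2(-3)^(i - 1) + 3(-5)^i.
Then x_{i+1} = -3·x_i - 6·(-5)^i = -3·(2(-3)^(i - 1) + 3(-5)^i) - 6·(-5)^i = 2(-3)^i + 3(-5)^(i + 1) = 2(-3)^((i+1) - 1) + 3(-5)^(i+1),
which is the claimed formula at n = i+1.
Hence, by induction on n, the claim holds for every n ≥ 1.

x_n = 2(-3)^(n - 1) + 3(-5)^n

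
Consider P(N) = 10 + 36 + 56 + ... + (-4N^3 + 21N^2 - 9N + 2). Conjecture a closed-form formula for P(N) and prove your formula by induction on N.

We claim P(N) = -N(N^3 - 5N^2 - 5N - 1) for all N ≥ 1.
Base step (N = 1): P(1) = 10, and the closed form gives 10. They agree.
Inductive step: suppose the statement holds for some j ≥ 1, so P(j) = j(-j^3 + 5j^2 + 5j + 1).
Then P(j+1) = P(j) + (-4j^3 + 9j^2 + 21j + 10) = (j(-j^3 + 5j^2 + 5j + 1)) + (-4j^3 + 9j^2 + 21j + 10).
Simplifying, P(j+1) = -(j + 1)(j^3 - 2j^2 - 12j - 10) = -(j+1)((j+1)^3 - 5(j+1)^2 - 5(j+1) - 1),
which is the closed form with N = j+1.
Hence, by induction on N, the claim holds for every N ≥ 1.

P(N) = -N(N^3 - 5N^2 - 5N - 1)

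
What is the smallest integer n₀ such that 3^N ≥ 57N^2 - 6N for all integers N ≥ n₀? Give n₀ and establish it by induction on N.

At N = 7: 2187 < 2751, so the inequality fails and n₀ ≥ 8. We prove 3^N ≥ 57N^2 - 6N for all N ≥ 8.
Base step (N = 8): 3^N = 6561 and 57N^2 - 6N = 3600, so 6561 ≥ 3600.
For the inductive step, assume it holds for an arbitrary m ≥ 8, so 3^m ≥ 57m^2 - 6m.
Then 3^(m + 1) = 3·(3^m) ≥ 3·(57m^2 - 6m).
Also, for m ≥ 8 we have 3·(57m^2 - 6m) ≥ 57(m+1)^2 - 6(m+1), since 3·(57m^2 - 6m) − (57(m+1)^2 - 6(m+1)) = 114m^2 - 126m - 51, which is nonnegative for all m ≥ 8.
Combining, 3^(m + 1) ≥ 57(m+1)^2 - 6(m+1).
This completes the induction.
Hence the smallest such n₀ is 8.

n₀ = 8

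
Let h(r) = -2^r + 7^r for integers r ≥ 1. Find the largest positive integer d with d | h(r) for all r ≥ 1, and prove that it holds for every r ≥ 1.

d = 5

Computing the first values: h(1) = 5 and h(2) = 45; gcd(5, 45) = 5, so d ≤ 5.
We prove 5 | -2^r + 7^r for all r ≥ 1 by induction on r.
For the base case r = 1: h(1) = 5 = 5·(1), so 5 | h(1).
Inductive step: assume the claim holds for r = p, i.e. 5 | h(p). Then
7^{p+1} − 2^{p+1} = 7·7^p − 2·2^p = 7·(7^p − 2^p) + (5)·2^p. The first term is divisible by 5 by the inductive hypothesis, and the second term (5)·2^p is divisible by 5 since 5 | 5. Hence 5 | h(p+1).
By induction, the statement is established for all r ≥ 1.
Therefore the largest such d is 5.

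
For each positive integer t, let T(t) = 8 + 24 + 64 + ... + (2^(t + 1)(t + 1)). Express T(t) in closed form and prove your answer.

T(t) = 2^(t + 2)t

We claim T(t) = 2^(t + 2)t for all t ≥ 1.
Base case (t = 1): T(1) = 8, and the closed form gives 8. They agree.
Inductive step: suppose the statement holds for some r ≥ 1, so T(r) = 2^(r + 2)r.
Then T(r+1) = T(r) + (2^(r + 2)(r + 2)) = (2^(r + 2)r) + (2^(r + 2)(r + 2)).
Simplifying, T(r+1) = 2^(r + 3)(r + 1) = 2^((r+1) + 2)(r+1),
which is the closed form with t = r+1.
By induction, the statement is established for all t ≥ 1.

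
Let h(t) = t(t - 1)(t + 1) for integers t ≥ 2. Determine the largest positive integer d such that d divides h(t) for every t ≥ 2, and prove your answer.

d = 6

Computing the first values: h(2) = 6 and h(3) = 24; gcd(6, 24) = 6, so d ≤ 6.
We prove 6 | t(t - 1)(t + 1) for all t ≥ 2 by induction on t.
For the base case t = 2: h(2) = 6 = 6·(1), so 6 | h(2).
Inductive step: suppose the statement holds for some m ≥ 2, i.e. 6 | h(m). Then
h(m+1) − h(m) = m·(m+1)·(m+2) − (m-1)·m·(m+1) = m·(m+1)·[(m+2) − (m-1)] = 3·m·(m+1). The product of 2 consecutive integers is divisible by (2)! = 2, so h(m+1) − h(m) is divisible by 3·2 = 6. By the inductive hypothesis 6 | h(m), hence 6 | h(m+1).
This completes the induction.
Therefore the largest such d is 6.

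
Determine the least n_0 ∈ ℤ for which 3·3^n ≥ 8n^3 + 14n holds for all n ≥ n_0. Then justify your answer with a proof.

n_0 = 6

At n = 5: 729 < 1070, so the inequality fails and n_0 ≥ 6. We prove 3·3^n ≥ 8n^3 + 14n for all n ≥ 6.
Base step (n = 6): 3·3^n = 2187 and 8n^3 + 14n = 1812, so 2187 ≥ 1812.
Inductive step: assume the claim holds for n = i, so 3·3^i ≥ 8i^3 + 14i.
Then 3·3^(i + 1) = 3·(3·3^i) ≥ 3·(8i^3 + 14i).
Also, for i ≥ 6 we have 3·(8i^3 + 14i) ≥ 8(i+1)^3 + 14(i+1), since 3·(8i^3 + 14i) − (8(i+1)^3 + 14(i+1)) = 16i^3 - 24i^2 + 4i - 22, which is nonnegative for all i ≥ 6.
Combining, 3·3^(i + 1) ≥ 8(i+1)^3 + 14(i+1).
This completes the induction.
Hence the smallest such n_0 is 6.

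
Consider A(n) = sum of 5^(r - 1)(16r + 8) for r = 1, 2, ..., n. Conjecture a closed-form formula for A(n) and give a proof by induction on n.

A(n) = 5^n(4n + 1) - 1

We claim A(n) = 5^n(4n + 1) - 1 for all n ≥ 1.
Base step (n = 1): A(1) = 24, and the closed form gives 24. They agree.
Inductive step: assume the claim holds for n = r, so A(r) = 5^r(4r + 1) - 1.
Then A(r+1) = A(r) + (5^r(16r + 24)) = (5^r(4r + 1) - 1) + (5^r(16r + 24)).
Simplifying, A(r+1) = 20·5^r·r + 25·5^r - 1 = 5^(r+1)(4(r+1) + 1) - 1,
which is the closed form with n = r+1.
By the principle of mathematical induction, the result holds for all n ≥ 1.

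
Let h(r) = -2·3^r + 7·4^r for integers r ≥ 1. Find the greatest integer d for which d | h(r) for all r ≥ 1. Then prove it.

Computing the first values: h(1) = 22 and h(2) = 94; gcd(22, 94) = 2, so d ≤ 2.
We prove 2 | -2·3^r + 7·4^r for all r ≥ 1 by induction on r.
Base step (r = 1): h(1) = 22 = 2·(11), so 2 | h(1).
Suppose the result is true for r = j, i.e. 2 | h(j). Then
h(j+1) − 4·h(j) = (-2·3^(j+1) + 7·4^(j+1)) − 4·(-2·3^j + 7·4^j) = (-2)·3^j·(3 − 4) = (2)·3^j. Since 2 | h(j) by the inductive hypothesis, 2 | 4·h(j); and 2 | 2 since 2 = 2·1. Therefore 2 | h(j+1).
Hence, by induction on r, the claim holds for every r ≥ 1.
Therefore the largest such d is 2.

d = 2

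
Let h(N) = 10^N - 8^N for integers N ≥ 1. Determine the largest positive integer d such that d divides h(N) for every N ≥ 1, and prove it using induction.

d = 2

Computing the first values: h(1) = 2 and h(2) = 36; gcd(2, 36) = 2, so d ≤ 2.
We prove 2 | 10^N - 8^N for all N ≥ 1 by induction on N.
Base step (N = 1): h(1) = 2 = 2·(1), so 2 | h(1).
Inductive step: assume the claim holds for N = r, i.e. 2 | h(r). Then
10^{r+1} − 8^{r+1} = 10·10^r − 8·8^r = 10·(10^r − 8^r) + (2)·8^r. The first term is divisible by 2 by the inductive hypothesis, and the second term (2)·8^r is divisible by 2 since 2 | 2. Hence 2 | h(r+1).
By the principle of mathematical induction, the result holds for all N ≥ 1.
Therefore the largest such d is 2.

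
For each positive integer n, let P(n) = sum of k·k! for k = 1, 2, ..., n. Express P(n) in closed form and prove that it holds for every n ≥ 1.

P(n) = (n + 1)! - 1

We claim P(n) = (n + 1)! - 1 for all n ≥ 1.
When n = 1: P(1) = 1, and the closed form gives 1. They agree.
Inductive step: suppose the statement holds for some k ≥ 1, so P(k) = (k + 1)! - 1.
Then P(k+1) = P(k) + ((k + 1)(k + 1)!) = ((k + 1)! - 1) + ((k + 1)(k + 1)!).
Simplifying, P(k+1) = ((k+1) + 1)! - 1,
which is the closed form with n = k+1.
By the principle of mathematical induction, the result holds for all n ≥ 1.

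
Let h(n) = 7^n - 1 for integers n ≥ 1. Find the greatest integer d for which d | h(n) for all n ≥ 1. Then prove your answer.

d = 6

Computing the first values: h(1) = 6 and h(2) = 48; gcd(6, 48) = 6, so d ≤ 6.
We prove 6 | 7^n - 1 for all n ≥ 1 by induction on n.
Base case (n = 1): h(1) = 6 = 6·(1), so 6 | h(1).
Inductive step: assume the claim holds for n = k, i.e. 6 | h(k). Then
7^{k+1} − 1^{k+1} = 7·7^k − 1·1^k = 7·(7^k − 1^k) + (6)·1^k. The first term is divisible by 6 by the inductive hypothesis, and the second term (6)·1^k is divisible by 6 since 6 | 6. Hence 6 | h(k+1).
Hence, by induction on n, the claim holds for every n ≥ 1.
Therefore the largest such d is 6.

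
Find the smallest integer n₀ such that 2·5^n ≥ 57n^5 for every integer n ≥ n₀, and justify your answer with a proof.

At n = 8: 781250 < 1867776, so the inequality fails and n₀ ≥ 9. We prove 2·5^n ≥ 57n^5 for all n ≥ 9.
When n = 9: 2·5^n = 3906250 and 57n^5 = 3365793, so 3906250 ≥ 3365793.
For the inductive step, assume it holds for an arbitrary i ≥ 9, so 2·5^i ≥ 57i^5.
Then 2·5^(i + 1) = 5·(2·5^i) ≥ 5·(57i^5).
Also, for i ≥ 9 we have 5·(57i^5) ≥ 57(i+1)^5, since 5 ≥ (1 + 1/i)^5 for all i ≥ 9.
Combining, 2·5^(i + 1) ≥ 57(i+1)^5.
By the principle of mathematical induction, the result holds for all n ≥ 9.
Hence the smallest such n₀ is 9.

n₀ = 9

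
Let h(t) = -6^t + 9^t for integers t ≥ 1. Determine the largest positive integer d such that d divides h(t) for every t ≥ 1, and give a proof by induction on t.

Computing the first values: h(1) = 3 and h(2) = 45; gcd(3, 45) = 3, so d ≤ 3.
We prove 3 | -6^t + 9^t for all t ≥ 1 by induction on t.
Base step (t = 1): h(1) = 3 = 3·(1), so 3 | h(1).
Suppose the result is true for t = m, i.e. 3 | h(m). Then
9^{m+1} − 6^{m+1} = 9·9^m − 6·6^m = 9·(9^m − 6^m) + (3)·6^m. The first term is divisible by 3 by the inductive hypothesis, and the second term (3)·6^m is divisible by 3 since 3 | 3. Hence 3 | h(m+1).
By the principle of mathematical induction, the result holds for all t ≥ 1.
Therefore the largest such d is 3.

d = 3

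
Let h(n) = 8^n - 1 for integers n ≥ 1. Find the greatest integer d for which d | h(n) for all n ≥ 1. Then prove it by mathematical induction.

Computing the first values: h(1) = 7 and h(2) = 63; gcd(7, 63) = 7, so d ≤ 7.
We prove 7 | 8^n - 1 for all n ≥ 1 by induction on n.
For the base case n = 1: h(1) = 7 = 7·(1), so 7 | h(1).
Inductive step: suppose the statement holds for some k ≥ 1, i.e. 7 | h(k). Then
8^{k+1} − 1^{k+1} = 8·8^k − 1·1^k = 8·(8^k − 1^k) + (7)·1^k. The first term is divisible by 7 by the inductive hypothesis, and the second term (7)·1^k is divisible by 7 since 7 | 7. Hence 7 | h(k+1).
By induction, the statement is established for all n ≥ 1.
Therefore the largest such d is 7.

d = 7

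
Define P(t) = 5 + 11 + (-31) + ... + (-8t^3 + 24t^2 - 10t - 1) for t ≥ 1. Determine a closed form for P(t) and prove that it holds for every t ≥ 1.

P(t) = -t(2t^3 - 4t^2 - 5t + 2)

We claim P(t) = -t(2t^3 - 4t^2 - 5t + 2) for all t ≥ 1.
For the base case t = 1: P(1) = 5, and the closed form gives 5. They agree.
Inductive step: suppose the statement holds for some i ≥ 1, so P(i) = i(-2i^3 + 4i^2 + 5i - 2).
Then P(i+1) = P(i) + (-8i^3 + 14i + 5) = (i(-2i^3 + 4i^2 + 5i - 2)) + (-8i^3 + 14i + 5).
Simplifying, P(i+1) = -(i + 1)(2i^3 + 2i^2 - 7i - 5) = -(i+1)(2(i+1)^3 - 4(i+1)^2 - 5(i+1) + 2),
which is the closed form with t = i+1.
This completes the induction.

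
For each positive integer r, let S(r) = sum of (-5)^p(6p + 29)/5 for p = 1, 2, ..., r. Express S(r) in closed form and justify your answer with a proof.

S(r) = (-5)^r(r + 5) - 5

We claim S(r) = (-5)^r(r + 5) - 5 for all r ≥ 1.
For the base case r = 1: S(1) = -35, and the closed form gives -35. They agree.
Inductive step: suppose the statement holds for some p ≥ 1, so S(p) = (-5)^p(p + 5) - 5.
Then S(p+1) = S(p) + ((-5)^p(-6p - 35)) = ((-5)^p(p + 5) - 5) + ((-5)^p(-6p - 35)).
Simplifying, S(p+1) = -5(-5)^p·p - 30(-5)^p - 5 = (-5)^(p+1)((p+1) + 5) - 5,
which is the closed form with r = p+1.
By the principle of mathematical induction, the result holds for all r ≥ 1.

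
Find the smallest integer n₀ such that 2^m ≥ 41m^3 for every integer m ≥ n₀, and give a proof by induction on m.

n₀ = 18

At m = 17: 131072 < 201433, so the inequality fails and n₀ ≥ 18. We prove 2^m ≥ 41m^3 for all m ≥ 18.
When m = 18: 2^m = 262144 and 41m^3 = 239112, so 262144 ≥ 239112.
Suppose the result is true for m = r, so 2^r ≥ 41r^3.
Then 2^(r + 1) = 2·(2^r) ≥ 2·(41r^3).
Also, for r ≥ 18 we have 2·(41r^3) ≥ 41(r+1)^3, since 2 ≥ (1 + 1/r)^3 for all r ≥ 18.
Combining, 2^(r + 1) ≥ 41(r+1)^3.
Hence, by induction on m, the claim holds for every m ≥ 18.
Hence the smallest such n₀ is 18.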